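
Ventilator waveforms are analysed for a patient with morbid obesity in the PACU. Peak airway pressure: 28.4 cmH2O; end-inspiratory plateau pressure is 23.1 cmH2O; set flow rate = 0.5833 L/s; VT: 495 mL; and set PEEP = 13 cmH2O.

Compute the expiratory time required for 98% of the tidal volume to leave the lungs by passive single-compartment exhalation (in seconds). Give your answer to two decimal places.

R = (PIP − Pplat)/V̇ = (28.4 − 23.1) / 0.5833 = 5.3/0.5833 = 9.086 cmH2O·s/L.
C = Vt/(Pplat − PEEP) = 495.0 / (23.1 − 13) = 495.0/10.1 = 49.01 mL/cmH2O.
τ = R × C = 9.086 × 0.04901 L/cmH2O = 0.4453 s.
t = −τ·ln(1 − 0.98) = −0.4453·ln(0.02) = 1.742 s.

1.74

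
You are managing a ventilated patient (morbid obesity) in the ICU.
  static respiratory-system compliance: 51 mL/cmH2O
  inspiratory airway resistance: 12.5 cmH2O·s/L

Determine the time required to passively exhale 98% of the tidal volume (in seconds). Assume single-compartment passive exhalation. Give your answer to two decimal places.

τ = R × C = 12.5 × 51 mL/cmH2O = 12.5 × 0.051 L/cmH2O = 0.6375 s.
Exhaled fraction f = 1 − e^(−t/τ) → t = −τ·ln(1 − f) = −0.6375·ln(0.02) = 2.494 s.

2.49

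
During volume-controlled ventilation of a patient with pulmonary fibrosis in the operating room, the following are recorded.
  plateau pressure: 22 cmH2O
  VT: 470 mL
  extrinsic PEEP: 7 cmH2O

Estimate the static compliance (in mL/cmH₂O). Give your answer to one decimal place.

31.3

Cstat = Vt / (Pplat − PEEP) = 470 / (22 − 7) = 470 / 15.0 = 31.333 mL/cmH2O.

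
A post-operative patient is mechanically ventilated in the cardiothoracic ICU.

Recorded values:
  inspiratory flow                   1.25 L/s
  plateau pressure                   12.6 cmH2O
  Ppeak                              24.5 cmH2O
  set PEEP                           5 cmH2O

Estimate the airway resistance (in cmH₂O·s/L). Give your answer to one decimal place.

9.5

Raw = (PIP − Pplat) / flow = (24.5 − 12.6) / 1.25 = 11.9 / 1.25 = 9.52 cmH2O·s/L.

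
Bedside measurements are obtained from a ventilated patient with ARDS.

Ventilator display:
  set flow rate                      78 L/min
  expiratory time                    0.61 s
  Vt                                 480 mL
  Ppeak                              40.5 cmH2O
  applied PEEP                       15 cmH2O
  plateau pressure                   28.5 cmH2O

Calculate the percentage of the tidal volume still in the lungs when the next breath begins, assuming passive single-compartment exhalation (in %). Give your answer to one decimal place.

Flow: 78 L/min ÷ 60 = 1.3 L/s.
R = (PIP − Pplat)/V̇ = (40.5 − 28.5) / 1.3 = 12.0/1.3 = 9.231 cmH2O·s/L.
C = Vt/(Pplat − PEEP) = 480.0 / (28.5 − 15) = 480.0/13.5 = 35.556 mL/cmH2O.
τ = R × C = 9.231 × 0.03556 L/cmH2O = 0.3283 s.
Fraction remaining at end-expiration = e^(−Te/τ) = e^(−0.61/0.3283) = 0.156 → 15.6%.

15.6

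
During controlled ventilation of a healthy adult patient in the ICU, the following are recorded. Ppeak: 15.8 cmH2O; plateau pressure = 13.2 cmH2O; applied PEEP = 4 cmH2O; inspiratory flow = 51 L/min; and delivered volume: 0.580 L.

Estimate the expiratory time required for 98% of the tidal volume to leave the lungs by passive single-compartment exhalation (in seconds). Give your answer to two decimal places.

0.75

Flow: 51 L/min ÷ 60 = 0.85 L/s.
R = (PIP − Pplat)/V̇ = (15.8 − 13.2) / 0.85 = 2.6/0.85 = 3.059 cmH2O·s/L.
C = Vt/(Pplat − PEEP) = 580.0 / (13.2 − 4) = 580.0/9.2 = 63.043 mL/cmH2O.
τ = R × C = 3.059 × 0.06304 L/cmH2O = 0.1928 s.
t = −τ·ln(1 − 0.98) = −0.1928·ln(0.02) = 0.7542 s.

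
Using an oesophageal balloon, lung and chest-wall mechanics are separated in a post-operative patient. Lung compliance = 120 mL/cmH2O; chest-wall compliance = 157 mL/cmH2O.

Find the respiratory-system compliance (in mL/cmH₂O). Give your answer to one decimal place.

Lung and chest wall are elastances in series: 1/Crs = 1/CL + 1/Ccw.
1/Crs = 1/120 + 1/157 = 0.0147.
Crs = 68.027 mL/cmH2O.

68.0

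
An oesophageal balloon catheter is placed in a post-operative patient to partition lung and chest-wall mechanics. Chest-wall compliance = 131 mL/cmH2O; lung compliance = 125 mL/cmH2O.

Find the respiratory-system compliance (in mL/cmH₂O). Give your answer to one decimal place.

Lung and chest wall are elastances in series: 1/Crs = 1/CL + 1/Ccw.
1/Crs = 1/125 + 1/131 = 0.01563.
Crs = 63.98 mL/cmH2O.

64.0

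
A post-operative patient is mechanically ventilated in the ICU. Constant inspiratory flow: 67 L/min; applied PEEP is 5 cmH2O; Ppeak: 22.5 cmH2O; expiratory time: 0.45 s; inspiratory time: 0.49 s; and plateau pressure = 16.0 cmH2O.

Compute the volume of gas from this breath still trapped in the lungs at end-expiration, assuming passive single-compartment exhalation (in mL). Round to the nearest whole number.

Flow: 67 L/min ÷ 60 = 1.1167 L/s.
Vt = flow × Ti = 1.1167 L/s × 0.49 s × 1000 mL/L = 547.18 mL.
R = (PIP − Pplat)/V̇ = (22.5 − 16.0) / 1.1167 = 6.5/1.1167 = 5.821 cmH2O·s/L.
C = Vt/(Pplat − PEEP) = 547.18 / (16.0 − 5) = 547.18/11.0 = 49.744 mL/cmH2O.
τ = R × C = 5.821 × 0.04974 L/cmH2O = 0.2895 s.
Fraction remaining = e^(−Te/τ) = e^(−0.45/0.2895) = 0.2113.
Trapped volume = 547.18 × 0.2113 = 115.62 mL.

116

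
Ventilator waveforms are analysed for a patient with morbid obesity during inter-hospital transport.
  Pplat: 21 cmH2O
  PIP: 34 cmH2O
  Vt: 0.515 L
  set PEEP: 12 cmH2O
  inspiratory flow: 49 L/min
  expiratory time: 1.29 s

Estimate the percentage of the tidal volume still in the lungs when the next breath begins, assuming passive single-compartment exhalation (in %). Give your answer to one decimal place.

24.3

Flow: 49 L/min ÷ 60 = 0.8167 L/s.
R = (PIP − Pplat)/V̇ = (34 − 21) / 0.8167 = 13.0/0.8167 = 15.918 cmH2O·s/L.
C = Vt/(Pplat − PEEP) = 515.0 / (21 − 12) = 515.0/9.0 = 57.222 mL/cmH2O.
τ = R × C = 15.918 × 0.05722 L/cmH2O = 0.9108 s.
Fraction remaining at end-expiration = e^(−Te/τ) = e^(−1.29/0.9108) = 0.2426 → 24.26%.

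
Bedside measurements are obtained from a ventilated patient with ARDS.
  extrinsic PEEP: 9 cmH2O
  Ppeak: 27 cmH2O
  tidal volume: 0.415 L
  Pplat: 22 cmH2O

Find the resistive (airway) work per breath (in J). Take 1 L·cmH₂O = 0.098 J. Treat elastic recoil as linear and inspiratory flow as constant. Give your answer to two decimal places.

0.20

With constant inspiratory flow the resistive pressure is constant at PIP − Pplat = 27 − 22 = 5.0 cmH2O, so resistive work = 5.0 × 0.415 = 2.075 L·cmH2O.
× 0.098 J/(L·cmH2O) → 0.2034 J.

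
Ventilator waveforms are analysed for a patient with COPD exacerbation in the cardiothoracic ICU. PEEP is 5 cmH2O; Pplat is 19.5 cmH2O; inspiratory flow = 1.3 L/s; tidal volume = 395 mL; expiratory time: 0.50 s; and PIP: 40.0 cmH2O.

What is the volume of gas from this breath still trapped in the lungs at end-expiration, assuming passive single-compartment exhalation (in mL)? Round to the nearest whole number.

R = (PIP − Pplat)/V̇ = (40.0 − 19.5) / 1.3 = 20.5/1.3 = 15.769 cmH2O·s/L.
C = Vt/(Pplat − PEEP) = 395.0 / (19.5 − 5) = 395.0/14.5 = 27.241 mL/cmH2O.
τ = R × C = 15.769 × 0.02724 L/cmH2O = 0.4295 s.
Fraction remaining = e^(−Te/τ) = e^(−0.50/0.4295) = 0.3122.
Trapped volume = 395.0 × 0.3122 = 123.32 mL.

123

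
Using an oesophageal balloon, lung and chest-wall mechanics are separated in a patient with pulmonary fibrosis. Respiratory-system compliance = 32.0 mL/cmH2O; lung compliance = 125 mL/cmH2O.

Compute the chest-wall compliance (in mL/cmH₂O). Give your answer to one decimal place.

43.0

1/Ccw = 1/Crs − 1/CL.
1/Ccw = 1/32.0 − 1/125 = 0.02325.
Ccw = 43.011 mL/cmH2O.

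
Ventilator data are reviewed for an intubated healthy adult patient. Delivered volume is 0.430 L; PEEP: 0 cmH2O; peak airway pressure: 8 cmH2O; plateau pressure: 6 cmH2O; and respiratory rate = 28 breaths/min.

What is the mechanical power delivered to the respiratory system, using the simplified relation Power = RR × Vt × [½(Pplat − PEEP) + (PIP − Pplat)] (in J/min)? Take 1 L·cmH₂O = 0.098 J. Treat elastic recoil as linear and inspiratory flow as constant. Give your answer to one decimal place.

Per-breath work = Vt × [½(Pplat−PEEP) + (PIP−Pplat)] = 0.430 × [0.5×6.0 + 2.0] = 0.430 × 5.0 = 2.15 L·cmH2O.
Power = 28 × 2.15 = 60.2 L·cmH2O/min.
× 0.098 J/(L·cmH2O) → 5.9 J/min.

5.9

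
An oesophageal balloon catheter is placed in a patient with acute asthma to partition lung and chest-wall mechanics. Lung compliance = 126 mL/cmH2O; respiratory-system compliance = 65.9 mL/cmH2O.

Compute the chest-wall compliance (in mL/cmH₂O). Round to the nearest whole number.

138

1/Ccw = 1/Crs − 1/CL.
1/Ccw = 1/65.9 − 1/126 = 0.007238.
Ccw = 138.16 mL/cmH2O.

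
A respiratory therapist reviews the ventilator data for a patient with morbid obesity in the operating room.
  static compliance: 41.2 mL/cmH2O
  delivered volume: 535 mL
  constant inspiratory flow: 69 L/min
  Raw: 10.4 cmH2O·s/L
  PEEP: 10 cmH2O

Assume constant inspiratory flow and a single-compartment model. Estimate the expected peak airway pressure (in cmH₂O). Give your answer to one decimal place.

Flow: 69 L/min ÷ 60 = 1.15 L/s.
Equation of motion (constant flow): PIP = Vt/C + R·V̇ + PEEP.
PIP = 535/41.2 + 10.4×1.15 + 10 = 12.985 + 11.96 + 10 = 34.945 cmH2O.

34.9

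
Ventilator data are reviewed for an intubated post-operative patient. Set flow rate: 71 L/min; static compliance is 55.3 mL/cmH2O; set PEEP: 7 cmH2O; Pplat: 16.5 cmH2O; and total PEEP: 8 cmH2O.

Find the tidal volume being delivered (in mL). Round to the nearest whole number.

End-expiratory occlusion gives total PEEP = 8 cmH2O (intrinsic PEEP = 8 − 7 = 1). Use total PEEP for the elastic gradient.
Vt = Cstat × (Pplat − PEEPtotal) = 55.3 × (16.5 − 8) = 55.3 × 8.5 = 470.05 mL.

470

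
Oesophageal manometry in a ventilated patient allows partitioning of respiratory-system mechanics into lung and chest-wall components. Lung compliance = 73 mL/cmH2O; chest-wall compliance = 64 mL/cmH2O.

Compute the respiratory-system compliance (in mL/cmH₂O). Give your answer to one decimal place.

Lung and chest wall are elastances in series: 1/Crs = 1/CL + 1/Ccw.
1/Crs = 1/73 + 1/64 = 0.02932.
Crs = 34.106 mL/cmH2O.

34.1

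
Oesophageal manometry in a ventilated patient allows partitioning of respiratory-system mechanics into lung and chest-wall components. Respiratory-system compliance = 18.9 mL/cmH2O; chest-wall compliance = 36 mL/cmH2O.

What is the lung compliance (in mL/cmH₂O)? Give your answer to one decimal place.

39.8

1/CL = 1/Crs − 1/Ccw.
1/CL = 1/18.9 − 1/36 = 0.02513.
CL = 39.793 mL/cmH2O.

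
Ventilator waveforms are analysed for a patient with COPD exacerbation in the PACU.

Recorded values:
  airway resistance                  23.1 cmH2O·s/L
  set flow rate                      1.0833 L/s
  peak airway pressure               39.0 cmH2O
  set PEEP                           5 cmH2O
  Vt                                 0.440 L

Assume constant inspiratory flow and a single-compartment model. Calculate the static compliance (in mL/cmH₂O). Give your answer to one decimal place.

49.0

Equation of motion (constant flow): PIP = Vt/C + R·V̇ + PEEP.
Vt/C = PIP − R·V̇ − PEEP = 39.0 − 23.1×1.0833 − 5 = 39.0 − 25.024 − 5 = 8.976 cmH2O.
C = Vt / 8.976 = 440 / 8.976 = 49.02 mL/cmH2O.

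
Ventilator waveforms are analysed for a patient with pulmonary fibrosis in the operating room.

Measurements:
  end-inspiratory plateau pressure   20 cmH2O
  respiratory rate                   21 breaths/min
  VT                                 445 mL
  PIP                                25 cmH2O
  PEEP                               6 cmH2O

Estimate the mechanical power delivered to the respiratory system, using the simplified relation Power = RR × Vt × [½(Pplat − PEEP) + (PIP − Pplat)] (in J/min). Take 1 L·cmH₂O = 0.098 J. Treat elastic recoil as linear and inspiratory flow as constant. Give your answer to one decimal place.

11.0

Per-breath work = Vt × [½(Pplat−PEEP) + (PIP−Pplat)] = 0.445 × [0.5×14.0 + 5.0] = 0.445 × 12.0 = 5.34 L·cmH2O.
Power = 21 × 5.34 = 112.14 L·cmH2O/min.
× 0.098 J/(L·cmH2O) → 10.99 J/min.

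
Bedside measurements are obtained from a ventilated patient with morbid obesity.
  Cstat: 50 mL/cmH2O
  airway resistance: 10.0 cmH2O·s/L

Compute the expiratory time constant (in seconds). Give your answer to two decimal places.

τ = R × C = 10.0 × 50 mL/cmH2O = 10.0 × 0.050 L/cmH2O = 0.5 s.

0.50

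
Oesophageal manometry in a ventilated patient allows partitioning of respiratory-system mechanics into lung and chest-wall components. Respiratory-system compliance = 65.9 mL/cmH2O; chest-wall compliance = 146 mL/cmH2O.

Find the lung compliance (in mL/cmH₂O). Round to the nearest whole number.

1/CL = 1/Crs − 1/Ccw.
1/CL = 1/65.9 − 1/146 = 0.008325.
CL = 120.12 mL/cmH2O.

120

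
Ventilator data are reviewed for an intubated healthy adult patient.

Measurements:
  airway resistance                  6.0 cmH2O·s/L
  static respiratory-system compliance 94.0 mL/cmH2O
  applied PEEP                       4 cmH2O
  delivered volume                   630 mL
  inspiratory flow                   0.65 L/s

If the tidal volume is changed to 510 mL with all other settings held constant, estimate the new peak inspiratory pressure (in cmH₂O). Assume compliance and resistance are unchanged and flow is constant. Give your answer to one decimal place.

13.3

PIP = Vt/C + R·V̇ + PEEP (constant-flow equation of motion).
Only the elastic term changes: ΔPIP = ΔVt / C = (510 − 630) / 94.0 = -1.277 cmH2O.
Original PIP = 630/94.0 + 6.0×0.65 + 4 = 14.602 cmH2O; new PIP = 14.602 + (-1.277) = 13.325 cmH2O.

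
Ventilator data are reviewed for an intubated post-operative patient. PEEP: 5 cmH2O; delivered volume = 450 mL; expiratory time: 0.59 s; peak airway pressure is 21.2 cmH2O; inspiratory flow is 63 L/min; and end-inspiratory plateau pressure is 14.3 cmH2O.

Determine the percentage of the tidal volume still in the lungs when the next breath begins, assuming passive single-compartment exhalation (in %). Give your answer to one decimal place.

Flow: 63 L/min ÷ 60 = 1.05 L/s.
R = (PIP − Pplat)/V̇ = (21.2 − 14.3) / 1.05 = 6.9/1.05 = 6.571 cmH2O·s/L.
C = Vt/(Pplat − PEEP) = 450.0 / (14.3 − 5) = 450.0/9.3 = 48.387 mL/cmH2O.
τ = R × C = 6.571 × 0.04839 L/cmH2O = 0.318 s.
Fraction remaining at end-expiration = e^(−Te/τ) = e^(−0.59/0.318) = 0.1564 → 15.64%.

15.6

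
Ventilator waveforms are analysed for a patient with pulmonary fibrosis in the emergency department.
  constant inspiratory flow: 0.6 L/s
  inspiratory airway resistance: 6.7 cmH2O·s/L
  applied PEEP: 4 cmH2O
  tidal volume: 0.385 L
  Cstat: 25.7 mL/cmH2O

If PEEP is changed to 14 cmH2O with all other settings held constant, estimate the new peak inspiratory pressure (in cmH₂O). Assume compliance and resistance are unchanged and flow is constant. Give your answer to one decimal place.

33.0

PIP = Vt/C + R·V̇ + PEEP (constant-flow equation of motion).
Only the baseline term changes: ΔPIP = ΔPEEP = 14 − 4 = 10.0 cmH2O.
Original PIP = 385/25.7 + 6.7×0.6 + 4 = 23.001 cmH2O; new PIP = 23.001 + (10.0) = 33.001 cmH2O.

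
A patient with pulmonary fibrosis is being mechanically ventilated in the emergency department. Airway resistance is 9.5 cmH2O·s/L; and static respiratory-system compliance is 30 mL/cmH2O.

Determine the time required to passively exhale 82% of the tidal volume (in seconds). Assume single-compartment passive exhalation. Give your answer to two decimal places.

τ = R × C = 9.5 × 30 mL/cmH2O = 9.5 × 0.030 L/cmH2O = 0.285 s.
Exhaled fraction f = 1 − e^(−t/τ) → t = −τ·ln(1 − f) = −0.285·ln(0.18) = 0.4887 s.

0.49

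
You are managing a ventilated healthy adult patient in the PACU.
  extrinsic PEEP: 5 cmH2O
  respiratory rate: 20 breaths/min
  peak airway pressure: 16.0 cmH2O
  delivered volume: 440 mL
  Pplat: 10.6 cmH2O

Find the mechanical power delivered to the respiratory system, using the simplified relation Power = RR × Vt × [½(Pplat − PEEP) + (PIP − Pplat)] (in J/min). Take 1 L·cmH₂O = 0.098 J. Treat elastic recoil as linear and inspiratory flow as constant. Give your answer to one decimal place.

Per-breath work = Vt × [½(Pplat−PEEP) + (PIP−Pplat)] = 0.440 × [0.5×5.6 + 5.4] = 0.440 × 8.2 = 3.608 L·cmH2O.
Power = 20 × 3.608 = 72.16 L·cmH2O/min.
× 0.098 J/(L·cmH2O) → 7.072 J/min.

7.1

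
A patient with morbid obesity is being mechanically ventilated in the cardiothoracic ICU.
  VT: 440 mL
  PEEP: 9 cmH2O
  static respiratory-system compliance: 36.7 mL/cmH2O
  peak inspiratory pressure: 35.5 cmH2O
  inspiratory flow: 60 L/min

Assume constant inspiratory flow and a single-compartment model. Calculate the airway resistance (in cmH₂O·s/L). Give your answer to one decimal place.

14.5

Flow: 60 L/min ÷ 60 = 1 L/s.
Equation of motion (constant flow): PIP = Vt/C + R·V̇ + PEEP.
R·V̇ = PIP − Vt/C − PEEP = 35.5 − 440/36.7 − 9 = 35.5 − 11.989 − 9 = 14.511 cmH2O.
R = 14.511 / 1 = 14.511 cmH2O·s/L.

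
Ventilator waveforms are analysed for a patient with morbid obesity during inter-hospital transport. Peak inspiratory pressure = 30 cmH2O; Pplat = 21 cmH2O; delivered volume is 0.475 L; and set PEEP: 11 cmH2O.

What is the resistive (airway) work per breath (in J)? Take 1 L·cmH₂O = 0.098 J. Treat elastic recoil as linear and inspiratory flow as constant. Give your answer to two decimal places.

0.42

With constant inspiratory flow the resistive pressure is constant at PIP − Pplat = 30 − 21 = 9.0 cmH2O, so resistive work = 9.0 × 0.475 = 4.275 L·cmH2O.
× 0.098 J/(L·cmH2O) → 0.419 J.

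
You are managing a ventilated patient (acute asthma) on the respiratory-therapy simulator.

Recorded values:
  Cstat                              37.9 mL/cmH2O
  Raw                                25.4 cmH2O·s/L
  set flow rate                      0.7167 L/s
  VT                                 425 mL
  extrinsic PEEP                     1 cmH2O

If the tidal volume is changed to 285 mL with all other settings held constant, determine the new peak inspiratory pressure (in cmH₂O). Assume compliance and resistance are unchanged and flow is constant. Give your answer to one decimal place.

PIP = Vt/C + R·V̇ + PEEP (constant-flow equation of motion).
Only the elastic term changes: ΔPIP = ΔVt / C = (285 − 425) / 37.9 = -3.694 cmH2O.
Original PIP = 425/37.9 + 25.4×0.7167 + 1 = 30.418 cmH2O; new PIP = 30.418 + (-3.694) = 26.724 cmH2O.

26.7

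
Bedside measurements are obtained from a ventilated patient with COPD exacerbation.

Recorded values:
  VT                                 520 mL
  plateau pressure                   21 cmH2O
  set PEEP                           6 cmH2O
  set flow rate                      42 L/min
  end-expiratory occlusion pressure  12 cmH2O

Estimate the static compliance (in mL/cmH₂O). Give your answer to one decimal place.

End-expiratory occlusion gives total PEEP = 12 cmH2O (intrinsic PEEP = 12 − 6 = 6). Use total PEEP for the elastic gradient.
Cstat = Vt / (Pplat − PEEPtotal) = 520 / (21 − 12) = 520 / 9.0 = 57.778 mL/cmH2O.

57.8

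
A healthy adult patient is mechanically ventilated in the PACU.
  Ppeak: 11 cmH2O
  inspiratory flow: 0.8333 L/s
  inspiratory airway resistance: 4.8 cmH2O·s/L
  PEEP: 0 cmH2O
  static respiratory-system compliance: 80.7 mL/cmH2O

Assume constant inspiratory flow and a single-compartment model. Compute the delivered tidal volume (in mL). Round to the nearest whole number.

565

Equation of motion (constant flow): PIP = Vt/C + R·V̇ + PEEP.
Vt/C = PIP − R·V̇ − PEEP = 11 − 4.0 − 0 = 7.0 cmH2O.
Vt = C × 7.0 = 80.7 × 7.0 = 564.9 mL.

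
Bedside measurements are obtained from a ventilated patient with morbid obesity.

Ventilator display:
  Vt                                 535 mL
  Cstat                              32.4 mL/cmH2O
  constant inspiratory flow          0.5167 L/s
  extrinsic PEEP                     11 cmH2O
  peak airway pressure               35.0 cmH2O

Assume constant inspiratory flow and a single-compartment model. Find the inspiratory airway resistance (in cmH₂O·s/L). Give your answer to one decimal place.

14.5

Equation of motion (constant flow): PIP = Vt/C + R·V̇ + PEEP.
R·V̇ = PIP − Vt/C − PEEP = 35.0 − 535/32.4 − 11 = 35.0 − 16.512 − 11 = 7.488 cmH2O.
R = 7.488 / 0.5167 = 14.492 cmH2O·s/L.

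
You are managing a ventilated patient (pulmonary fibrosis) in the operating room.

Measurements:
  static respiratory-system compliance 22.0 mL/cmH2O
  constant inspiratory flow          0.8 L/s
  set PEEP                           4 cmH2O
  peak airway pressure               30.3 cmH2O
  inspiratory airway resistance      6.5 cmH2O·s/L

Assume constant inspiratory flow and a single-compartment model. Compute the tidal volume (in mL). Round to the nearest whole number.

464

Equation of motion (constant flow): PIP = Vt/C + R·V̇ + PEEP.
Vt/C = PIP − R·V̇ − PEEP = 30.3 − 5.2 − 4 = 21.1 cmH2O.
Vt = C × 21.1 = 22.0 × 21.1 = 464.2 mL.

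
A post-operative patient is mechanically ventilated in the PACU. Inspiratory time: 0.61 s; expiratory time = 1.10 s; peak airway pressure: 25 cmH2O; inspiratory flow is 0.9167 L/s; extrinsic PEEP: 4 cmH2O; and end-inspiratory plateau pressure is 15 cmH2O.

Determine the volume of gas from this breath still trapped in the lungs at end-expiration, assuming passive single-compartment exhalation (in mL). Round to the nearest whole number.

77

Vt = flow × Ti = 0.9167 L/s × 0.61 s × 1000 mL/L = 559.19 mL.
R = (PIP − Pplat)/V̇ = (25 − 15) / 0.9167 = 10.0/0.9167 = 10.909 cmH2O·s/L.
C = Vt/(Pplat − PEEP) = 559.19 / (15 − 4) = 559.19/11.0 = 50.835 mL/cmH2O.
τ = R × C = 10.909 × 0.05084 L/cmH2O = 0.5546 s.
Fraction remaining = e^(−Te/τ) = e^(−1.10/0.5546) = 0.1376.
Trapped volume = 559.19 × 0.1376 = 76.945 mL.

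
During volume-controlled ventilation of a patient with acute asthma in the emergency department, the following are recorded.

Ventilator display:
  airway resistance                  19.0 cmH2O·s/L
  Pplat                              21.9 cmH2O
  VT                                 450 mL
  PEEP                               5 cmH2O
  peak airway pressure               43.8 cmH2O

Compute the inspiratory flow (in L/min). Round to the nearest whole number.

flow = (PIP − Pplat) / Raw = (43.8 − 21.9) / 19.0 = 1.153 L/s × 60 = 69.18 L/min.

69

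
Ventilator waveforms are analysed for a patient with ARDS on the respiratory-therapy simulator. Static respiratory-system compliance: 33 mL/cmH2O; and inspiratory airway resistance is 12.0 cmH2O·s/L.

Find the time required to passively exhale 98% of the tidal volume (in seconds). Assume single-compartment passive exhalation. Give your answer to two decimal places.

1.55

τ = R × C = 12.0 × 33 mL/cmH2O = 12.0 × 0.033 L/cmH2O = 0.396 s.
Exhaled fraction f = 1 − e^(−t/τ) → t = −τ·ln(1 − f) = −0.396·ln(0.02) = 1.549 s.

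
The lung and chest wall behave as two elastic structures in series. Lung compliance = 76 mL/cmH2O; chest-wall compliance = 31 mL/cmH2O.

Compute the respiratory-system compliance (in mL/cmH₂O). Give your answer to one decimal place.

22.0

Lung and chest wall are elastances in series: 1/Crs = 1/CL + 1/Ccw.
1/Crs = 1/76 + 1/31 = 0.04542.
Crs = 22.017 mL/cmH2O.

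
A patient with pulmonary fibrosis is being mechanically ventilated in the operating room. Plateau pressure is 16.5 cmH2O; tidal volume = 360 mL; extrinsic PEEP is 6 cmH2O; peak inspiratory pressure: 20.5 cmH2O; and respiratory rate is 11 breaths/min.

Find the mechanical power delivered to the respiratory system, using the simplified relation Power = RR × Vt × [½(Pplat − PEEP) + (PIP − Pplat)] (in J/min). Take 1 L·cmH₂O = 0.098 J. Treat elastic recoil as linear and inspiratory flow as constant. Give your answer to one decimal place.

Per-breath work = Vt × [½(Pplat−PEEP) + (PIP−Pplat)] = 0.360 × [0.5×10.5 + 4.0] = 0.360 × 9.25 = 3.33 L·cmH2O.
Power = 11 × 3.33 = 36.63 L·cmH2O/min.
× 0.098 J/(L·cmH2O) → 3.59 J/min.

3.6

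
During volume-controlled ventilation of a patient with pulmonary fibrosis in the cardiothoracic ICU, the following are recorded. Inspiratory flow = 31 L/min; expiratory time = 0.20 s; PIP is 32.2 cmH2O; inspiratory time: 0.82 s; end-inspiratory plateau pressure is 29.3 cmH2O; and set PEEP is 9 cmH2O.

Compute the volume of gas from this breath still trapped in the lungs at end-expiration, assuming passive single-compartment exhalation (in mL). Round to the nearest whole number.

77

Flow: 31 L/min ÷ 60 = 0.5167 L/s.
Vt = flow × Ti = 0.5167 L/s × 0.82 s × 1000 mL/L = 423.69 mL.
R = (PIP − Pplat)/V̇ = (32.2 − 29.3) / 0.5167 = 2.9/0.5167 = 5.613 cmH2O·s/L.
C = Vt/(Pplat − PEEP) = 423.69 / (29.3 − 9) = 423.69/20.3 = 20.871 mL/cmH2O.
τ = R × C = 5.613 × 0.02087 L/cmH2O = 0.1171 s.
Fraction remaining = e^(−Te/τ) = e^(−0.20/0.1171) = 0.1812.
Trapped volume = 423.69 × 0.1812 = 76.773 mL.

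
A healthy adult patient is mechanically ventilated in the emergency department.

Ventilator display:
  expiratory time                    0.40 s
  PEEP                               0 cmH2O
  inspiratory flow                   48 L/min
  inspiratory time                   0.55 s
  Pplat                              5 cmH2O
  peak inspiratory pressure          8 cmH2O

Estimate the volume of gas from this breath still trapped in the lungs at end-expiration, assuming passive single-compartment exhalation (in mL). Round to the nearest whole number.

131

Flow: 48 L/min ÷ 60 = 0.8 L/s.
Vt = flow × Ti = 0.8 L/s × 0.55 s × 1000 mL/L = 440.0 mL.
R = (PIP − Pplat)/V̇ = (8 − 5) / 0.8 = 3.0/0.8 = 3.75 cmH2O·s/L.
C = Vt/(Pplat − PEEP) = 440.0 / (5 − 0) = 440.0/5.0 = 88.0 mL/cmH2O.
τ = R × C = 3.75 × 0.088 L/cmH2O = 0.33 s.
Fraction remaining = e^(−Te/τ) = e^(−0.40/0.33) = 0.2976.
Trapped volume = 440.0 × 0.2976 = 130.94 mL.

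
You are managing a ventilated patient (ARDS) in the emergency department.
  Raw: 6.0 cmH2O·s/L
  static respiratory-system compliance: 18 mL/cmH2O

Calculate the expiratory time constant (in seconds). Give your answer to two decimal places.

0.11

τ = R × C = 6.0 × 18 mL/cmH2O = 6.0 × 0.018 L/cmH2O = 0.108 s.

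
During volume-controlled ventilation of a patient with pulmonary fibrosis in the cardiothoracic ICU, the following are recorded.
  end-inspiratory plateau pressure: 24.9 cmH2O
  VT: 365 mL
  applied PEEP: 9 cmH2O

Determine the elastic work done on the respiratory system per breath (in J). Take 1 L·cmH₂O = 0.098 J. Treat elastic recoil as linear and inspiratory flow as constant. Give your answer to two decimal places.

Elastic work ≈ ½ × (Pplat − PEEP) × Vt = 0.5 × (24.9 − 9) × 0.365 L = 0.5 × 15.9 × 0.365 = 2.902 L·cmH2O.
× 0.098 J/(L·cmH2O) → 0.2844 J.

0.28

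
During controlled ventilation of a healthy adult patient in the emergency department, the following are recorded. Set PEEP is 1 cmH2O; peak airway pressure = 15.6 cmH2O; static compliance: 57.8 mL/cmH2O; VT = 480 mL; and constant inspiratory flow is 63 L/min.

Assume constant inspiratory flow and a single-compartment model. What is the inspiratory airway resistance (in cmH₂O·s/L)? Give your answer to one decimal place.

Flow: 63 L/min ÷ 60 = 1.05 L/s.
Equation of motion (constant flow): PIP = Vt/C + R·V̇ + PEEP.
R·V̇ = PIP − Vt/C − PEEP = 15.6 − 480/57.8 − 1 = 15.6 − 8.304 − 1 = 6.296 cmH2O.
R = 6.296 / 1.05 = 5.996 cmH2O·s/L.

6.0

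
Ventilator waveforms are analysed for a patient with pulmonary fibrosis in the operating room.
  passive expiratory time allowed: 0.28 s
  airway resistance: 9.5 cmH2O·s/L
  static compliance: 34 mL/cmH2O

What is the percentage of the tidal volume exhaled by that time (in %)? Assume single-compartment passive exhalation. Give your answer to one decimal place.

τ = R × C = 9.5 × 34 mL/cmH2O = 9.5 × 0.034 L/cmH2O = 0.323 s.
Passive exhalation: V(t)/V₀ = e^(−t/τ) = e^(−0.28/0.323) = 0.4203.
Fraction exhaled = 1 − 0.4203 = 0.5797 → 57.97%.

58.0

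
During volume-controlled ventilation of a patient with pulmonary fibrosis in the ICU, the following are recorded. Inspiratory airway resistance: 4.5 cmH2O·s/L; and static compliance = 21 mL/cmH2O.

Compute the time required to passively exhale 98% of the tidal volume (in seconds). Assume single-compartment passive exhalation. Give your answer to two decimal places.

0.37

τ = R × C = 4.5 × 21 mL/cmH2O = 4.5 × 0.021 L/cmH2O = 0.0945 s.
Exhaled fraction f = 1 − e^(−t/τ) → t = −τ·ln(1 − f) = −0.0945·ln(0.02) = 0.3697 s.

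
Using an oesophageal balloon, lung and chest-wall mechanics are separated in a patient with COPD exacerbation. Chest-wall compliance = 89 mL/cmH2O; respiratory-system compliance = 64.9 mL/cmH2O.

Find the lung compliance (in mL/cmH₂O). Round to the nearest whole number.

240

1/CL = 1/Crs − 1/Ccw.
1/CL = 1/64.9 − 1/89 = 0.004172.
CL = 239.69 mL/cmH2O.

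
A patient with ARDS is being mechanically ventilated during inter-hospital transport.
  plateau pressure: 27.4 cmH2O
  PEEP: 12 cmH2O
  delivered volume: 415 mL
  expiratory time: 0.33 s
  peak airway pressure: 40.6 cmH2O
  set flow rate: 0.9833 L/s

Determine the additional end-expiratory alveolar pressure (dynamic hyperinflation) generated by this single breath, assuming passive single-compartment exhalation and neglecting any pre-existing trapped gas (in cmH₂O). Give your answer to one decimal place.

6.2

R = (PIP − Pplat)/V̇ = (40.6 − 27.4) / 0.9833 = 13.2/0.9833 = 13.424 cmH2O·s/L.
C = Vt/(Pplat − PEEP) = 415.0 / (27.4 − 12) = 415.0/15.4 = 26.948 mL/cmH2O.
τ = R × C = 13.424 × 0.02695 L/cmH2O = 0.3618 s.
Fraction remaining = e^(−Te/τ) = e^(−0.33/0.3618) = 0.4017; trapped volume = 415.0 × 0.4017 = 166.71 mL.
Additional alveolar pressure from trapping ≈ V_trapped / C = 166.71 / 26.948 = 6.186 cmH2O.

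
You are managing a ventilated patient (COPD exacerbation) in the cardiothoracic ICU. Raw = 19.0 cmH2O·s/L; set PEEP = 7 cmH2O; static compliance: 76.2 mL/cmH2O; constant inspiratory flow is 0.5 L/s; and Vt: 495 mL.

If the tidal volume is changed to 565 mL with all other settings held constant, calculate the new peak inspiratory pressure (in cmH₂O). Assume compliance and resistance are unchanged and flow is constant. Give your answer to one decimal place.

23.9

PIP = Vt/C + R·V̇ + PEEP (constant-flow equation of motion).
Only the elastic term changes: ΔPIP = ΔVt / C = (565 − 495) / 76.2 = 0.9186 cmH2O.
Original PIP = 495/76.2 + 19.0×0.5 + 7 = 22.996 cmH2O; new PIP = 22.996 + (0.9186) = 23.915 cmH2O.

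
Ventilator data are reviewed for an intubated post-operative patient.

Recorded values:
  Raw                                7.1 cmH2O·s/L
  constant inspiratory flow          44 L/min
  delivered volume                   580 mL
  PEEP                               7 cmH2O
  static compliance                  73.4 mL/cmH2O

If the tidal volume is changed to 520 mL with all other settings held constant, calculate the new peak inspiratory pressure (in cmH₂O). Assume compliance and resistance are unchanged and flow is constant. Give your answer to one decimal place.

Flow: 44 L/min ÷ 60 = 0.7333 L/s.
PIP = Vt/C + R·V̇ + PEEP (constant-flow equation of motion).
Only the elastic term changes: ΔPIP = ΔVt / C = (520 − 580) / 73.4 = -0.8174 cmH2O.
Original PIP = 580/73.4 + 7.1×0.7333 + 7 = 20.108 cmH2O; new PIP = 20.108 + (-0.8174) = 19.291 cmH2O.

19.3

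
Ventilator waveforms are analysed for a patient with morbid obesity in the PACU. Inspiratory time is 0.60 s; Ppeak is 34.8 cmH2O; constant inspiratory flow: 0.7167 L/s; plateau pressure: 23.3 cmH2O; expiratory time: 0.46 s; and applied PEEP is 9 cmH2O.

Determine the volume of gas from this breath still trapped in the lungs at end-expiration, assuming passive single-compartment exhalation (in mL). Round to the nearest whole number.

166

Vt = flow × Ti = 0.7167 L/s × 0.60 s × 1000 mL/L = 430.02 mL.
R = (PIP − Pplat)/V̇ = (34.8 − 23.3) / 0.7167 = 11.5/0.7167 = 16.046 cmH2O·s/L.
C = Vt/(Pplat − PEEP) = 430.02 / (23.3 − 9) = 430.02/14.3 = 30.071 mL/cmH2O.
τ = R × C = 16.046 × 0.03007 L/cmH2O = 0.4825 s.
Fraction remaining = e^(−Te/τ) = e^(−0.46/0.4825) = 0.3854.
Trapped volume = 430.02 × 0.3854 = 165.73 mL.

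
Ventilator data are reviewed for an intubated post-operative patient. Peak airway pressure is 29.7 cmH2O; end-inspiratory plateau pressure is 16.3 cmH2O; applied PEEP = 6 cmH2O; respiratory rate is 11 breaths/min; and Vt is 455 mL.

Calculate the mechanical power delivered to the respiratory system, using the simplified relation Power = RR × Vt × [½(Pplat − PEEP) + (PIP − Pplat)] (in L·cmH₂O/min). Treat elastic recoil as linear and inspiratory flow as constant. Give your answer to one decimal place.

92.8

Per-breath work = Vt × [½(Pplat−PEEP) + (PIP−Pplat)] = 0.455 × [0.5×10.3 + 13.4] = 0.455 × 18.55 = 8.44 L·cmH2O.
Power = 11 × 8.44 = 92.84 L·cmH2O/min.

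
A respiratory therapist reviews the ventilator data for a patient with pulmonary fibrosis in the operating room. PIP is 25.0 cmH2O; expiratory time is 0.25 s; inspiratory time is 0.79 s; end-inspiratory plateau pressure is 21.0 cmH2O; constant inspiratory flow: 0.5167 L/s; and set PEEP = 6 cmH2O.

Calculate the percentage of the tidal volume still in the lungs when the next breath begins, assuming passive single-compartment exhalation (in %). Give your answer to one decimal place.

30.5

Vt = flow × Ti = 0.5167 L/s × 0.79 s × 1000 mL/L = 408.19 mL.
R = (PIP − Pplat)/V̇ = (25.0 − 21.0) / 0.5167 = 4.0/0.5167 = 7.741 cmH2O·s/L.
C = Vt/(Pplat − PEEP) = 408.19 / (21.0 − 6) = 408.19/15.0 = 27.213 mL/cmH2O.
τ = R × C = 7.741 × 0.02721 L/cmH2O = 0.2106 s.
Fraction remaining at end-expiration = e^(−Te/τ) = e^(−0.25/0.2106) = 0.3051 → 30.51%.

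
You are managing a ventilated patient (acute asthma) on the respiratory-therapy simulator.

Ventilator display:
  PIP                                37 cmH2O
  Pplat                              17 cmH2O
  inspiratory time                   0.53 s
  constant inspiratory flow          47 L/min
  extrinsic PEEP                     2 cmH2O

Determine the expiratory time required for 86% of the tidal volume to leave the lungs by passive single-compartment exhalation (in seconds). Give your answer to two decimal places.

1.39

Flow: 47 L/min ÷ 60 = 0.7833 L/s.
Vt = flow × Ti = 0.7833 L/s × 0.53 s × 1000 mL/L = 415.15 mL.
R = (PIP − Pplat)/V̇ = (37 − 17) / 0.7833 = 20.0/0.7833 = 25.533 cmH2O·s/L.
C = Vt/(Pplat − PEEP) = 415.15 / (17 − 2) = 415.15/15.0 = 27.677 mL/cmH2O.
τ = R × C = 25.533 × 0.02768 L/cmH2O = 0.7068 s.
t = −τ·ln(1 − 0.86) = −0.7068·ln(0.14) = 1.39 s.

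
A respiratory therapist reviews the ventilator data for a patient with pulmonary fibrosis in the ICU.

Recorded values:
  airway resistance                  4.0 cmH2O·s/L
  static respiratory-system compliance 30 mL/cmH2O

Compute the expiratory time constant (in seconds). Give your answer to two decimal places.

τ = R × C = 4.0 × 30 mL/cmH2O = 4.0 × 0.030 L/cmH2O = 0.12 s.

0.12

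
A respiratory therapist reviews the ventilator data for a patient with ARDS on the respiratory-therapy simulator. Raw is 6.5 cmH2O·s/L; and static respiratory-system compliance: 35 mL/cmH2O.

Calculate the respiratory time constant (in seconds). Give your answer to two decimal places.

τ = R × C = 6.5 × 35 mL/cmH2O = 6.5 × 0.035 L/cmH2O = 0.2275 s.

0.23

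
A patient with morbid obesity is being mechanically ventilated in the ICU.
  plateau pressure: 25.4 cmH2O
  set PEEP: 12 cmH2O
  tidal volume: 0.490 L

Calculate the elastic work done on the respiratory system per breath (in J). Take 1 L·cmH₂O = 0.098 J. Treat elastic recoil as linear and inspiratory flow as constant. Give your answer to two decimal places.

Elastic work ≈ ½ × (Pplat − PEEP) × Vt = 0.5 × (25.4 − 12) × 0.490 L = 0.5 × 13.4 × 0.490 = 3.283 L·cmH2O.
× 0.098 J/(L·cmH2O) → 0.3217 J.

0.32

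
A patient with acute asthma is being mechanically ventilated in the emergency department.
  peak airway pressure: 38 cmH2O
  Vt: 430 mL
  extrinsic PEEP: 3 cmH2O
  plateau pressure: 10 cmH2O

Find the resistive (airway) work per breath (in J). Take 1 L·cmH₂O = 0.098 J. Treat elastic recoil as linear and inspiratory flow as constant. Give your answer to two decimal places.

With constant inspiratory flow the resistive pressure is constant at PIP − Pplat = 38 − 10 = 28.0 cmH2O, so resistive work = 28.0 × 0.430 = 12.04 L·cmH2O.
× 0.098 J/(L·cmH2O) → 1.18 J.

1.18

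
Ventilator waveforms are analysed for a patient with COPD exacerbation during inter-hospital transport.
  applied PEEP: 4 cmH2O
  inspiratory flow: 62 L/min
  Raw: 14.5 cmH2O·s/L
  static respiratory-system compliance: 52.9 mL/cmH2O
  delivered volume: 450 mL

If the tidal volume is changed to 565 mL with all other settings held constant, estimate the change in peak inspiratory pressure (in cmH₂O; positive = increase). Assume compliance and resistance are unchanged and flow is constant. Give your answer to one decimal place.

2.2

PIP = Vt/C + R·V̇ + PEEP (constant-flow equation of motion).
Only the elastic term changes: ΔPIP = ΔVt / C = (565 − 450) / 52.9 = 2.174 cmH2O.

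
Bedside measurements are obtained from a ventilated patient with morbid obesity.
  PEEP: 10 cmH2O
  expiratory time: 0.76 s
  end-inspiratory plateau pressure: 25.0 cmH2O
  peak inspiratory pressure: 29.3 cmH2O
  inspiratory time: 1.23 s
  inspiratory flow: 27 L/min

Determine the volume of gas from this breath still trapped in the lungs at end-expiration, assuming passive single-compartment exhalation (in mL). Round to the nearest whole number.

Flow: 27 L/min ÷ 60 = 0.45 L/s.
Vt = flow × Ti = 0.45 L/s × 1.23 s × 1000 mL/L = 553.5 mL.
R = (PIP − Pplat)/V̇ = (29.3 − 25.0) / 0.45 = 4.3/0.45 = 9.556 cmH2O·s/L.
C = Vt/(Pplat − PEEP) = 553.5 / (25.0 − 10) = 553.5/15.0 = 36.9 mL/cmH2O.
τ = R × C = 9.556 × 0.0369 L/cmH2O = 0.3526 s.
Fraction remaining = e^(−Te/τ) = e^(−0.76/0.3526) = 0.1159.
Trapped volume = 553.5 × 0.1159 = 64.151 mL.

64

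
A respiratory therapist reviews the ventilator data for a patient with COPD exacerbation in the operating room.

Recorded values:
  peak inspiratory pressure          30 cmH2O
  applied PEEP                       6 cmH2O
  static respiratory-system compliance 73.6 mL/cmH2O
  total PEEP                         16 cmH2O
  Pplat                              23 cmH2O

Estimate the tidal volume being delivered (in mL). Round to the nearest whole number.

515

End-expiratory occlusion gives total PEEP = 16 cmH2O (intrinsic PEEP = 16 − 6 = 10). Use total PEEP for the elastic gradient.
Vt = Cstat × (Pplat − PEEPtotal) = 73.6 × (23 − 16) = 73.6 × 7.0 = 515.2 mL.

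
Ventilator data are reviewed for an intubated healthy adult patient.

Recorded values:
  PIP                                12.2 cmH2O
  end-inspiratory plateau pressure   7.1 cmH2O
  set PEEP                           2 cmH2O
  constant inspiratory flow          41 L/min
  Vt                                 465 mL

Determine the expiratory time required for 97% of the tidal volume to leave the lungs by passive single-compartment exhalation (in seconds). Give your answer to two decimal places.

Flow: 41 L/min ÷ 60 = 0.6833 L/s.
R = (PIP − Pplat)/V̇ = (12.2 − 7.1) / 0.6833 = 5.1/0.6833 = 7.464 cmH2O·s/L.
C = Vt/(Pplat − PEEP) = 465.0 / (7.1 − 2) = 465.0/5.1 = 91.176 mL/cmH2O.
τ = R × C = 7.464 × 0.09118 L/cmH2O = 0.6806 s.
t = −τ·ln(1 − 0.97) = −0.6806·ln(0.03) = 2.387 s.

2.39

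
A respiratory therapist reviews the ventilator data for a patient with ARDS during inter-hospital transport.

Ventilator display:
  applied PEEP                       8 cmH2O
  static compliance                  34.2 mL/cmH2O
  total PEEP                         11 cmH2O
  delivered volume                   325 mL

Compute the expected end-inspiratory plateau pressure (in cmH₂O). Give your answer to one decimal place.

20.5

End-expiratory occlusion gives total PEEP = 11 cmH2O (intrinsic PEEP = 11 − 8 = 3). Use total PEEP for the elastic gradient.
Pplat = PEEPtotal + Vt / Cstat = 11 + 325 / 34.2 = 11 + 9.503 = 20.503 cmH2O.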